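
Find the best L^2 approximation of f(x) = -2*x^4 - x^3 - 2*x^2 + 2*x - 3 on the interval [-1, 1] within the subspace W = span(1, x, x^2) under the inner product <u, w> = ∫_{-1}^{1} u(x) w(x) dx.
g(x) = -26*x^2/7 + 7*x/5 - 99/35

The best approximation g ∈ W is the orthogonal projection of f onto W. Writing g = a_0 + a_1 x + a_2 x^2, the coefficients solve the normal equations G · a = b where
  G_{ij} = <φ_i, φ_j> and b_i = <f, φ_i>, with φ_0 = 1, φ_1 = x, φ_2 = x^2.
G =
  [2, 0, 2/3]
  [0, 2/3, 0]
  [2/3, 0, 2/5],
b = (-122/15, 14/15, -118/35).
Solving gives a_0 = -99/35, a_1 = 7/5, a_2 = -26/7, so
  g(x) = -26*x^2/7 + 7*x/5 - 99/35.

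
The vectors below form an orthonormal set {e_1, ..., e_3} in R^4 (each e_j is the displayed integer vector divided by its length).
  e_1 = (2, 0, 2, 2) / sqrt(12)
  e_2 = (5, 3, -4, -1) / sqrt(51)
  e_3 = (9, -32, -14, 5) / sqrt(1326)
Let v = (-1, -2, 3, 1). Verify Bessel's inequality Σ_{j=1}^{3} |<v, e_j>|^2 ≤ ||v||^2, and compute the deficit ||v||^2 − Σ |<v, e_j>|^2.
Σ |<v, e_j>|^2 = 189/13; ||v||^2 = 15; deficit = 6/13

Write each e_j = u_j / sqrt(<u_j, u_j>) where u_j is the displayed integer vector. Then <v, e_j> = <v, u_j> / sqrt(<u_j, u_j>), so |<v, e_j>|^2 = <v, u_j>^2 / <u_j, u_j>.
Coefficients: <v, e_1> = 6/sqrt(12), <v, e_2> = -24/sqrt(51), <v, e_3> = 18/sqrt(1326).
Square and sum: Σ |<v, e_j>|^2 = 189/13.
Compute ||v||^2 = v·v = 15.
Deficit = 15 − 189/13 = 6/13 ≥ 0, confirming Bessel's inequality. (The deficit equals ||v − Σ <v,e_j> e_j||^2, the squared distance from v to span{e_j}.)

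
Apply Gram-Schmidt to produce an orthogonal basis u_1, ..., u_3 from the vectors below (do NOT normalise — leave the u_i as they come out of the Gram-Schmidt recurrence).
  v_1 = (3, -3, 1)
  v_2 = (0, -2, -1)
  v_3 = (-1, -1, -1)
Orthogonal basis:
  u_1 = (3, -3, 1)
  u_2 = (-15/19, -23/19, -24/19)
  u_3 = (-1/7, -3/35, 6/35)

Apply the Gram-Schmidt recurrence
  u_1 = v_1
  u_i = v_i − Σ_{j<i} ((v_i · u_j) / (u_j · u_j)) · u_j.

Step by step this gives:
  u_1 = (3, -3, 1)
  u_2 = (-15/19, -23/19, -24/19)
  u_3 = (-1/7, -3/35, 6/35)

Orthogonality check:
  u_2 · u_1 = 0 (should be 0)
  u_3 · u_1 = 0 (should be 0)
  u_3 · u_2 = 0 (should be 0)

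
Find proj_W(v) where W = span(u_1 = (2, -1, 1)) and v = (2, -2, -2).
proj_W(v) = (4/3, -2/3, 2/3)

Set up U = [u_1 | ... | u_1] ∈ R^(3×1). The projector onto W = col(U) is P = U (U^T U)^(-1) U^T.
Compute U^T U =
  [6],
and U^T v = (4).
Solve U^T U · c = U^T v for the coefficients: c = (2/3). The projection is proj_W(v) = U c.
Check: (v - proj_W(v)) · u_1 = 0  (should be 0).
Result: proj_W(v) = (4/3, -2/3, 2/3).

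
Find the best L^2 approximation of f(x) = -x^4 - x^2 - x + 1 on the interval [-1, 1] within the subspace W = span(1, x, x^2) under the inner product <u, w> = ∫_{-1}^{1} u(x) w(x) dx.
g(x) = -13*x^2/7 - x + 38/35

The best approximation g ∈ W is the orthogonal projection of f onto W. Writing g = a_0 + a_1 x + a_2 x^2, the coefficients solve the normal equations G · a = b where
  G_{ij} = <φ_i, φ_j> and b_i = <f, φ_i>, with φ_0 = 1, φ_1 = x, φ_2 = x^2.
G =
  [2, 0, 2/3]
  [0, 2/3, 0]
  [2/3, 0, 2/5],
b = (14/15, -2/3, -2/105).
Solving gives a_0 = 38/35, a_1 = -1, a_2 = -13/7, so
  g(x) = -13*x^2/7 - x + 38/35.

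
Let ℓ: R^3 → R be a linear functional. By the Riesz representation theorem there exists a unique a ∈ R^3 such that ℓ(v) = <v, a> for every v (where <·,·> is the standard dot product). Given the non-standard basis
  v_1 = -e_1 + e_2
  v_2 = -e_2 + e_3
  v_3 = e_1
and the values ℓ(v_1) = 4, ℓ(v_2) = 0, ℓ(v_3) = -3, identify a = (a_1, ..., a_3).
a = (-3, 1, 1)

Write a = (a_1, ..., a_3) in the standard basis. For each basis vector v_i, ℓ(v_i) = <v_i, a> is a linear equation in the a_j's. Collect the n equations into a matrix system V a = ℓ, where row i of V is v_i (expressed in the standard basis). Since V is invertible (lower-triangular with 1s on the diagonal, up to permutation), solve by back-substitution:
  V =
[[-1, 1, 0],
 [0, -1, 1],
 [1, 0, 0]]
  V a = (4, 0, -3)
Solving gives a = (-3, 1, 1).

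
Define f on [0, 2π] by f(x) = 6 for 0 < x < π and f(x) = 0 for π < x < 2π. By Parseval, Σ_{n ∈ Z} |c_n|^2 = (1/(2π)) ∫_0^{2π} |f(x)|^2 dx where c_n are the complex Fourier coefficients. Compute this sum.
Σ |c_n|^2 = 18

Parseval equates the L^2 energy of f (normalised by 1/(2π)) with the ℓ^2 sum of its Fourier coefficients: (1/(2π)) ∫_0^{2π} |f|^2 = Σ |c_n|^2.
Compute the left side: (1/(2π)) [∫_0^π 6^2 dx + ∫_π^{2π} 0^2 dx] = (1/(2π)) · (36π + 0π) = (36 + 0)/2 = 18.
So Σ_{n ∈ Z} |c_n|^2 = 18.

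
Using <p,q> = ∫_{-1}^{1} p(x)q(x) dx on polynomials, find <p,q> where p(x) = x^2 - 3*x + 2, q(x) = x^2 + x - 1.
<p,q> = -74/15

Expand the product: p(x)·q(x) = x^4 - 2*x^3 - 2*x^2 + 5*x - 2.
∫_{-1}^{1} of each monomial x^k gives [2/(k+1) if k even, 0 if k odd]. Integrating term-by-term (or equivalently evaluating the antiderivative F(x) = x^5/5 - x^4/2 - 2*x^3/3 + 5*x^2/2 - 2*x at the endpoints):
  F(1) − F(−1) = -7/15 − (67/15) = -74/15.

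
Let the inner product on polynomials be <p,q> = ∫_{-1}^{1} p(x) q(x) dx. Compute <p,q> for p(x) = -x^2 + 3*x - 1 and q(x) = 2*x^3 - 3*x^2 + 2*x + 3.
<p,q> = 8/5

Expand the product: p(x)·q(x) = -2*x^5 + 9*x^4 - 13*x^3 + 6*x^2 + 7*x - 3.
∫_{-1}^{1} of each monomial x^k gives [2/(k+1) if k even, 0 if k odd]. Integrating term-by-term (or equivalently evaluating the antiderivative F(x) = -x^6/3 + 9*x^5/5 - 13*x^4/4 + 2*x^3 + 7*x^2/2 - 3*x at the endpoints):
  F(1) − F(−1) = 43/60 − (-53/60) = 8/5.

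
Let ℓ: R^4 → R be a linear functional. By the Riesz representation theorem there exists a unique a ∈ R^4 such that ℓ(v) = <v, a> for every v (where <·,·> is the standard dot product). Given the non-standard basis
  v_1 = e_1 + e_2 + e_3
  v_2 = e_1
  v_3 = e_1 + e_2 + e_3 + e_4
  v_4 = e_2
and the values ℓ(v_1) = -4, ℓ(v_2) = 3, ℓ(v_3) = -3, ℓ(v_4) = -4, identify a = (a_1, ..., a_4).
a = (3, -4, -3, 1)

Write a = (a_1, ..., a_4) in the standard basis. For each basis vector v_i, ℓ(v_i) = <v_i, a> is a linear equation in the a_j's. Collect the n equations into a matrix system V a = ℓ, where row i of V is v_i (expressed in the standard basis). Since V is invertible (lower-triangular with 1s on the diagonal, up to permutation), solve by back-substitution:
  V =
[[1, 1, 1, 0],
 [1, 0, 0, 0],
 [1, 1, 1, 1],
 [0, 1, 0, 0]]
  V a = (-4, 3, -3, -4)
Solving gives a = (3, -4, -3, 1).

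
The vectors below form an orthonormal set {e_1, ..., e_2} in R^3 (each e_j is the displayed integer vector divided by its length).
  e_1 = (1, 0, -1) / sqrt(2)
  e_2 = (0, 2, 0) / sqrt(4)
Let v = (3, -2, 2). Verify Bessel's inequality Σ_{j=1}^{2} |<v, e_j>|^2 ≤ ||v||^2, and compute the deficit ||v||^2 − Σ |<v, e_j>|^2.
Σ |<v, e_j>|^2 = 9/2; ||v||^2 = 17; deficit = 25/2

Write each e_j = u_j / sqrt(<u_j, u_j>) where u_j is the displayed integer vector. Then <v, e_j> = <v, u_j> / sqrt(<u_j, u_j>), so |<v, e_j>|^2 = <v, u_j>^2 / <u_j, u_j>.
Coefficients: <v, e_1> = 1/sqrt(2), <v, e_2> = -4/sqrt(4).
Square and sum: Σ |<v, e_j>|^2 = 9/2.
Compute ||v||^2 = v·v = 17.
Deficit = 17 − 9/2 = 25/2 ≥ 0, confirming Bessel's inequality. (The deficit equals ||v − Σ <v,e_j> e_j||^2, the squared distance from v to span{e_j}.)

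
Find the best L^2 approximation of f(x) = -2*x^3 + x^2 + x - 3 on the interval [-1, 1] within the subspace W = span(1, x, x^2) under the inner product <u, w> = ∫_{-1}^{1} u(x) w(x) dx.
g(x) = x^2 - x/5 - 3

The best approximation g ∈ W is the orthogonal projection of f onto W. Writing g = a_0 + a_1 x + a_2 x^2, the coefficients solve the normal equations G · a = b where
  G_{ij} = <φ_i, φ_j> and b_i = <f, φ_i>, with φ_0 = 1, φ_1 = x, φ_2 = x^2.
G =
  [2, 0, 2/3]
  [0, 2/3, 0]
  [2/3, 0, 2/5],
b = (-16/3, -2/15, -8/5).
Solving gives a_0 = -3, a_1 = -1/5, a_2 = 1, so
  g(x) = x^2 - x/5 - 3.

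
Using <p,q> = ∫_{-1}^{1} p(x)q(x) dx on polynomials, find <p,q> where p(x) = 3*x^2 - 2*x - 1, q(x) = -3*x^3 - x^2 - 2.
<p,q> = 28/15

Expand the product: p(x)·q(x) = -9*x^5 + 3*x^4 + 5*x^3 - 5*x^2 + 4*x + 2.
∫_{-1}^{1} of each monomial x^k gives [2/(k+1) if k even, 0 if k odd]. Integrating term-by-term (or equivalently evaluating the antiderivative F(x) = -3*x^6/2 + 3*x^5/5 + 5*x^4/4 - 5*x^3/3 + 2*x^2 + 2*x at the endpoints):
  F(1) − F(−1) = 161/60 − (49/60) = 28/15.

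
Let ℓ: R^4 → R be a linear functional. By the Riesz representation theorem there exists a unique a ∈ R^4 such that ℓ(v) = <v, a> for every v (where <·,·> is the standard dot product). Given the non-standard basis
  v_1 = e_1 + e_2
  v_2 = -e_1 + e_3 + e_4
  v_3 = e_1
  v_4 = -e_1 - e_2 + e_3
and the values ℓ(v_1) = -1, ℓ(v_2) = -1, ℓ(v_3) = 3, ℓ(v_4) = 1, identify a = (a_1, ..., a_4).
a = (3, -4, 0, 2)

Write a = (a_1, ..., a_4) in the standard basis. For each basis vector v_i, ℓ(v_i) = <v_i, a> is a linear equation in the a_j's. Collect the n equations into a matrix system V a = ℓ, where row i of V is v_i (expressed in the standard basis). Since V is invertible (lower-triangular with 1s on the diagonal, up to permutation), solve by back-substitution:
  V =
[[1, 1, 0, 0],
 [-1, 0, 1, 1],
 [1, 0, 0, 0],
 [-1, -1, 1, 0]]
  V a = (-1, -1, 3, 1)
Solving gives a = (3, -4, 0, 2).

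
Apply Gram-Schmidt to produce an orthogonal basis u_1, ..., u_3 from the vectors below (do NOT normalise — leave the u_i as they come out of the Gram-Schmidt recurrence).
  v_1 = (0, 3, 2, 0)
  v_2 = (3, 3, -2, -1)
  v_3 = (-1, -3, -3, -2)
Orthogonal basis:
  u_1 = (0, 3, 2, 0)
  u_2 = (3, 24/13, -36/13, -1)
  u_3 = (-343/274, 42/137, -63/137, -525/274)

Apply the Gram-Schmidt recurrence
  u_1 = v_1
  u_i = v_i − Σ_{j<i} ((v_i · u_j) / (u_j · u_j)) · u_j.

Step by step this gives:
  u_1 = (0, 3, 2, 0)
  u_2 = (3, 24/13, -36/13, -1)
  u_3 = (-343/274, 42/137, -63/137, -525/274)

Orthogonality check:
  u_2 · u_1 = 0 (should be 0)
  u_3 · u_1 = 0 (should be 0)
  u_3 · u_2 = 0 (should be 0)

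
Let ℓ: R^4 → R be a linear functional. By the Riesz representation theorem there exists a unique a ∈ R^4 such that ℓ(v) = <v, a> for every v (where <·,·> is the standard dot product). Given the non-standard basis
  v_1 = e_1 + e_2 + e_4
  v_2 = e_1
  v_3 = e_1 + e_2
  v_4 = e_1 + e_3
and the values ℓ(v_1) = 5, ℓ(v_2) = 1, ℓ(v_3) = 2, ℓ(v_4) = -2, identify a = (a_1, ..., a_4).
a = (1, 1, -3, 3)

Write a = (a_1, ..., a_4) in the standard basis. For each basis vector v_i, ℓ(v_i) = <v_i, a> is a linear equation in the a_j's. Collect the n equations into a matrix system V a = ℓ, where row i of V is v_i (expressed in the standard basis). Since V is invertible (lower-triangular with 1s on the diagonal, up to permutation), solve by back-substitution:
  V =
[[1, 1, 0, 1],
 [1, 0, 0, 0],
 [1, 1, 0, 0],
 [1, 0, 1, 0]]
  V a = (5, 1, 2, -2)
Solving gives a = (1, 1, -3, 3).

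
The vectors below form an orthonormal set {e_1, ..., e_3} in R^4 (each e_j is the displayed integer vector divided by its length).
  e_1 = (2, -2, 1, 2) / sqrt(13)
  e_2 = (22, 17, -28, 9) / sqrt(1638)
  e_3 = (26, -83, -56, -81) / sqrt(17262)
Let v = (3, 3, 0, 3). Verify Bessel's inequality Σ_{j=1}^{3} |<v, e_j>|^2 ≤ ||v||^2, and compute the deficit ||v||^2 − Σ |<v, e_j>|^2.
Σ |<v, e_j>|^2 = 3474/137; ||v||^2 = 27; deficit = 225/137

Write each e_j = u_j / sqrt(<u_j, u_j>) where u_j is the displayed integer vector. Then <v, e_j> = <v, u_j> / sqrt(<u_j, u_j>), so |<v, e_j>|^2 = <v, u_j>^2 / <u_j, u_j>.
Coefficients: <v, e_1> = 6/sqrt(13), <v, e_2> = 144/sqrt(1638), <v, e_3> = -414/sqrt(17262).
Square and sum: Σ |<v, e_j>|^2 = 3474/137.
Compute ||v||^2 = v·v = 27.
Deficit = 27 − 3474/137 = 225/137 ≥ 0, confirming Bessel's inequality. (The deficit equals ||v − Σ <v,e_j> e_j||^2, the squared distance from v to span{e_j}.)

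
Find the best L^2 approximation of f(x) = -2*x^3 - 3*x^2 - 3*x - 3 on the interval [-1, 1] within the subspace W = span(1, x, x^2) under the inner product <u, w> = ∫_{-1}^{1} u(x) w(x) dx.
g(x) = -3*x^2 - 21*x/5 - 3

The best approximation g ∈ W is the orthogonal projection of f onto W. Writing g = a_0 + a_1 x + a_2 x^2, the coefficients solve the normal equations G · a = b where
  G_{ij} = <φ_i, φ_j> and b_i = <f, φ_i>, with φ_0 = 1, φ_1 = x, φ_2 = x^2.
G =
  [2, 0, 2/3]
  [0, 2/3, 0]
  [2/3, 0, 2/5],
b = (-8, -14/5, -16/5).
Solving gives a_0 = -3, a_1 = -21/5, a_2 = -3, so
  g(x) = -3*x^2 - 21*x/5 - 3.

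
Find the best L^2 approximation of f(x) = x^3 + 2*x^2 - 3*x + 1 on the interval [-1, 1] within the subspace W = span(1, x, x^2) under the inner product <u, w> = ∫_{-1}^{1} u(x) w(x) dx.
g(x) = 2*x^2 - 12*x/5 + 1

The best approximation g ∈ W is the orthogonal projection of f onto W. Writing g = a_0 + a_1 x + a_2 x^2, the coefficients solve the normal equations G · a = b where
  G_{ij} = <φ_i, φ_j> and b_i = <f, φ_i>, with φ_0 = 1, φ_1 = x, φ_2 = x^2.
G =
  [2, 0, 2/3]
  [0, 2/3, 0]
  [2/3, 0, 2/5],
b = (10/3, -8/5, 22/15).
Solving gives a_0 = 1, a_1 = -12/5, a_2 = 2, so
  g(x) = 2*x^2 - 12*x/5 + 1.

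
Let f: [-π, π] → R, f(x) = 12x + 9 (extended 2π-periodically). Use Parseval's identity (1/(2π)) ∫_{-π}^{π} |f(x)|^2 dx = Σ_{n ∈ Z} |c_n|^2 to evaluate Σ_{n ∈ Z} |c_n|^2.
Σ |c_n|^2 = 48π^2 + 81

Expand and integrate term by term over [-π, π]:
  ∫ (12x)^2 dx = 144·(2π^3/3); ∫ 2·12·(9)·x dx = 0 (odd integrand); ∫ 9^2 dx = 81·2π.
So (1/(2π)) ∫_{-π}^{π} (12x + 9)^2 dx = 144π^2/3 + 81 = 48π^2 + 81.
Parseval ⇒ Σ |c_n|^2 = 48π^2 + 81.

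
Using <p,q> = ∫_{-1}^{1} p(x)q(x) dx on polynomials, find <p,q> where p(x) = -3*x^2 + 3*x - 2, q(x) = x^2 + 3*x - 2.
<p,q> = 232/15

Expand the product: p(x)·q(x) = -3*x^4 - 6*x^3 + 13*x^2 - 12*x + 4.
∫_{-1}^{1} of each monomial x^k gives [2/(k+1) if k even, 0 if k odd]. Integrating term-by-term (or equivalently evaluating the antiderivative F(x) = -3*x^5/5 - 3*x^4/2 + 13*x^3/3 - 6*x^2 + 4*x at the endpoints):
  F(1) − F(−1) = 7/30 − (-457/30) = 232/15.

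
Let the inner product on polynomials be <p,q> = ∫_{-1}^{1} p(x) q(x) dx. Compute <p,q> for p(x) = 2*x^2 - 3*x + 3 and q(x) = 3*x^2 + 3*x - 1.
<p,q> = -74/15

Expand the product: p(x)·q(x) = 6*x^4 - 3*x^3 - 2*x^2 + 12*x - 3.
∫_{-1}^{1} of each monomial x^k gives [2/(k+1) if k even, 0 if k odd]. Integrating term-by-term (or equivalently evaluating the antiderivative F(x) = 6*x^5/5 - 3*x^4/4 - 2*x^3/3 + 6*x^2 - 3*x at the endpoints):
  F(1) − F(−1) = 167/60 − (463/60) = -74/15.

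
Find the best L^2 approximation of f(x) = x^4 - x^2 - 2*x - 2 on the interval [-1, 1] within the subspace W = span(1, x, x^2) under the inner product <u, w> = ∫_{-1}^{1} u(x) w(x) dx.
g(x) = -x^2/7 - 2*x - 73/35

The best approximation g ∈ W is the orthogonal projection of f onto W. Writing g = a_0 + a_1 x + a_2 x^2, the coefficients solve the normal equations G · a = b where
  G_{ij} = <φ_i, φ_j> and b_i = <f, φ_i>, with φ_0 = 1, φ_1 = x, φ_2 = x^2.
G =
  [2, 0, 2/3]
  [0, 2/3, 0]
  [2/3, 0, 2/5],
b = (-64/15, -4/3, -152/105).
Solving gives a_0 = -73/35, a_1 = -2, a_2 = -1/7, so
  g(x) = -x^2/7 - 2*x - 73/35.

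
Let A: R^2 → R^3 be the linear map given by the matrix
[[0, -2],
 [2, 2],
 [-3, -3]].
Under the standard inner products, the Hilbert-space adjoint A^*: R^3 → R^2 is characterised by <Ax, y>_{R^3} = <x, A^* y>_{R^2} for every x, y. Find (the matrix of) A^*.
A^* = A^T =
[[0, 2, -3],
 [-2, 2, -3]]

For real matrices with standard dot products, the defining identity <Ax, y> = <x, A^* y> gives (Ax)^T y = x^T (A^*) y, i.e. x^T A^T y = x^T (A^*) y. Since this holds for all x, y, we must have A^* = A^T. Therefore
A^* =
[[0, 2, -3],
 [-2, 2, -3]].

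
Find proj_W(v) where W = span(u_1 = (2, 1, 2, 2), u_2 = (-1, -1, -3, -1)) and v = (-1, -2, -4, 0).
proj_W(v) = (-3/5, -6/5, -21/5, -3/5)

Set up U = [u_1 | ... | u_2] ∈ R^(4×2). The projector onto W = col(U) is P = U (U^T U)^(-1) U^T.
Compute U^T U =
  [13, -11]
  [-11, 12],
and U^T v = (-12, 15).
Solve U^T U · c = U^T v for the coefficients: c = (3/5, 9/5). The projection is proj_W(v) = U c.
Check: (v - proj_W(v)) · u_1 = 0  (should be 0).
Check: (v - proj_W(v)) · u_2 = 0  (should be 0).
Result: proj_W(v) = (-3/5, -6/5, -21/5, -3/5).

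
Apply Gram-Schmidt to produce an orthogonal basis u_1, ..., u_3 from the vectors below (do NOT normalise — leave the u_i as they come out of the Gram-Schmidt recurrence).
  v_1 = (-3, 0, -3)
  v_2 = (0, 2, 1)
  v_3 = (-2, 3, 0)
Orthogonal basis:
  u_1 = (-3, 0, -3)
  u_2 = (-1/2, 2, 1/2)
  u_3 = (-2/9, -1/9, 2/9)

Apply the Gram-Schmidt recurrence
  u_1 = v_1
  u_i = v_i − Σ_{j<i} ((v_i · u_j) / (u_j · u_j)) · u_j.

Step by step this gives:
  u_1 = (-3, 0, -3)
  u_2 = (-1/2, 2, 1/2)
  u_3 = (-2/9, -1/9, 2/9)

Orthogonality check:
  u_2 · u_1 = 0 (should be 0)
  u_3 · u_1 = 0 (should be 0)
  u_3 · u_2 = 0 (should be 0)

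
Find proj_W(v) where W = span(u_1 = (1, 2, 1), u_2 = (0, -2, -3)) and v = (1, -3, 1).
proj_W(v) = (-31/29, -42/29, -1/29)

Set up U = [u_1 | ... | u_2] ∈ R^(3×2). The projector onto W = col(U) is P = U (U^T U)^(-1) U^T.
Compute U^T U =
  [6, -7]
  [-7, 13],
and U^T v = (-4, 3).
Solve U^T U · c = U^T v for the coefficients: c = (-31/29, -10/29). The projection is proj_W(v) = U c.
Check: (v - proj_W(v)) · u_1 = 0  (should be 0).
Check: (v - proj_W(v)) · u_2 = 0  (should be 0).
Result: proj_W(v) = (-31/29, -42/29, -1/29).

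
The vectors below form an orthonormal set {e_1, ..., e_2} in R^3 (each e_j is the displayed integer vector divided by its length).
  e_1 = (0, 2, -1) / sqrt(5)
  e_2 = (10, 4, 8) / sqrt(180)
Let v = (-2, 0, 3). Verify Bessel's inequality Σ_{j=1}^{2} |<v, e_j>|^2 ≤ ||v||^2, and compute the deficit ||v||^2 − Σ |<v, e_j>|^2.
Σ |<v, e_j>|^2 = 17/9; ||v||^2 = 13; deficit = 100/9

Write each e_j = u_j / sqrt(<u_j, u_j>) where u_j is the displayed integer vector. Then <v, e_j> = <v, u_j> / sqrt(<u_j, u_j>), so |<v, e_j>|^2 = <v, u_j>^2 / <u_j, u_j>.
Coefficients: <v, e_1> = -3/sqrt(5), <v, e_2> = 4/sqrt(180).
Square and sum: Σ |<v, e_j>|^2 = 17/9.
Compute ||v||^2 = v·v = 13.
Deficit = 13 − 17/9 = 100/9 ≥ 0, confirming Bessel's inequality. (The deficit equals ||v − Σ <v,e_j> e_j||^2, the squared distance from v to span{e_j}.)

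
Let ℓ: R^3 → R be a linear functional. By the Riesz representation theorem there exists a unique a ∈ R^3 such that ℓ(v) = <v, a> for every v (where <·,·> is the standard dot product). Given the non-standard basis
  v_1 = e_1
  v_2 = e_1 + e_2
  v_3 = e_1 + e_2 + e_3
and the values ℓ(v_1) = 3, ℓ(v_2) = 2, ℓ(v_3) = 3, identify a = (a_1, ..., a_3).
a = (3, -1, 1)

Write a = (a_1, ..., a_3) in the standard basis. For each basis vector v_i, ℓ(v_i) = <v_i, a> is a linear equation in the a_j's. Collect the n equations into a matrix system V a = ℓ, where row i of V is v_i (expressed in the standard basis). Since V is invertible (lower-triangular with 1s on the diagonal, up to permutation), solve by back-substitution:
  V =
[[1, 0, 0],
 [1, 1, 0],
 [1, 1, 1]]
  V a = (3, 2, 3)
Solving gives a = (3, -1, 1).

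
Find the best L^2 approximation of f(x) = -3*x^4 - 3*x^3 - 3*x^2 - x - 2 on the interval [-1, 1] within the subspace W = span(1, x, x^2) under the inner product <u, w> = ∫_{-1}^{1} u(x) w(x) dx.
g(x) = -39*x^2/7 - 14*x/5 - 61/35

The best approximation g ∈ W is the orthogonal projection of f onto W. Writing g = a_0 + a_1 x + a_2 x^2, the coefficients solve the normal equations G · a = b where
  G_{ij} = <φ_i, φ_j> and b_i = <f, φ_i>, with φ_0 = 1, φ_1 = x, φ_2 = x^2.
G =
  [2, 0, 2/3]
  [0, 2/3, 0]
  [2/3, 0, 2/5],
b = (-36/5, -28/15, -356/105).
Solving gives a_0 = -61/35, a_1 = -14/5, a_2 = -39/7, so
  g(x) = -39*x^2/7 - 14*x/5 - 61/35.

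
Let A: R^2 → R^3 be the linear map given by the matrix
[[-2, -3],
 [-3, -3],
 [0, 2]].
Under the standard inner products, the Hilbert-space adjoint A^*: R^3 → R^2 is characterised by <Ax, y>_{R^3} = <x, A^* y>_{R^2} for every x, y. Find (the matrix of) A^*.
A^* = A^T =
[[-2, -3, 0],
 [-3, -3, 2]]

For real matrices with standard dot products, the defining identity <Ax, y> = <x, A^* y> gives (Ax)^T y = x^T (A^*) y, i.e. x^T A^T y = x^T (A^*) y. Since this holds for all x, y, we must have A^* = A^T. Therefore
A^* =
[[-2, -3, 0],
 [-3, -3, 2]].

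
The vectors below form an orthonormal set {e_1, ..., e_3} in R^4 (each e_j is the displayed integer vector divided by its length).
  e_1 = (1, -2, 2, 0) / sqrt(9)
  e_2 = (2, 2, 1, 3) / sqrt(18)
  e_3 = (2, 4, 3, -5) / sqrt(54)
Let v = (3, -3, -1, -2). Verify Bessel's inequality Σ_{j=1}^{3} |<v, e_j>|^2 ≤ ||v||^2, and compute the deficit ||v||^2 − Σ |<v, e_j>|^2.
Σ |<v, e_j>|^2 = 221/27; ||v||^2 = 23; deficit = 400/27

Write each e_j = u_j / sqrt(<u_j, u_j>) where u_j is the displayed integer vector. Then <v, e_j> = <v, u_j> / sqrt(<u_j, u_j>), so |<v, e_j>|^2 = <v, u_j>^2 / <u_j, u_j>.
Coefficients: <v, e_1> = 7/sqrt(9), <v, e_2> = -7/sqrt(18), <v, e_3> = 1/sqrt(54).
Square and sum: Σ |<v, e_j>|^2 = 221/27.
Compute ||v||^2 = v·v = 23.
Deficit = 23 − 221/27 = 400/27 ≥ 0, confirming Bessel's inequality. (The deficit equals ||v − Σ <v,e_j> e_j||^2, the squared distance from v to span{e_j}.)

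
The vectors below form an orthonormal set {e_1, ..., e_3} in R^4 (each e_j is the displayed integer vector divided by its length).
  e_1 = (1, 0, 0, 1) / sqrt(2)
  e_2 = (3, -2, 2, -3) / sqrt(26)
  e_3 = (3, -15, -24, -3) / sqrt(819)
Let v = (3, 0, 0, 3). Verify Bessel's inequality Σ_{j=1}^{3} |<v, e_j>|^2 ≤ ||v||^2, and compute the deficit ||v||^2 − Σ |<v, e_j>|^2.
Σ |<v, e_j>|^2 = 18; ||v||^2 = 18; deficit = 0

Write each e_j = u_j / sqrt(<u_j, u_j>) where u_j is the displayed integer vector. Then <v, e_j> = <v, u_j> / sqrt(<u_j, u_j>), so |<v, e_j>|^2 = <v, u_j>^2 / <u_j, u_j>.
Coefficients: <v, e_1> = 6/sqrt(2), <v, e_2> = 0/sqrt(26), <v, e_3> = 0/sqrt(819).
Square and sum: Σ |<v, e_j>|^2 = 18.
Compute ||v||^2 = v·v = 18.
Deficit = 18 − 18 = 0 ≥ 0, confirming Bessel's inequality. (The deficit equals ||v − Σ <v,e_j> e_j||^2, the squared distance from v to span{e_j}.)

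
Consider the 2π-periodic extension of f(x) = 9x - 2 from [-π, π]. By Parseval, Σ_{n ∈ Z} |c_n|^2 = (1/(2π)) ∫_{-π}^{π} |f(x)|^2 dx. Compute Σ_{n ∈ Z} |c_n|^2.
Σ |c_n|^2 = 27π^2 + 4

Expand and integrate term by term over [-π, π]:
  ∫ (9x)^2 dx = 81·(2π^3/3); ∫ 2·9·(-2)·x dx = 0 (odd integrand); ∫ (-2)^2 dx = 4·2π.
So (1/(2π)) ∫_{-π}^{π} (9x - 2)^2 dx = 81π^2/3 + 4 = 27π^2 + 4.
Parseval ⇒ Σ |c_n|^2 = 27π^2 + 4.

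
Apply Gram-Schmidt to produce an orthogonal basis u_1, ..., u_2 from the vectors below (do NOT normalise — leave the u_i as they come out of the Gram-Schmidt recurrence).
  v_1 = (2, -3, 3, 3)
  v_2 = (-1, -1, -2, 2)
Orthogonal basis:
  u_1 = (2, -3, 3, 3)
  u_2 = (-33/31, -28/31, -65/31, 59/31)

Apply the Gram-Schmidt recurrence
  u_1 = v_1
  u_i = v_i − Σ_{j<i} ((v_i · u_j) / (u_j · u_j)) · u_j.

Step by step this gives:
  u_1 = (2, -3, 3, 3)
  u_2 = (-33/31, -28/31, -65/31, 59/31)

Orthogonality check:
  u_2 · u_1 = 0 (should be 0)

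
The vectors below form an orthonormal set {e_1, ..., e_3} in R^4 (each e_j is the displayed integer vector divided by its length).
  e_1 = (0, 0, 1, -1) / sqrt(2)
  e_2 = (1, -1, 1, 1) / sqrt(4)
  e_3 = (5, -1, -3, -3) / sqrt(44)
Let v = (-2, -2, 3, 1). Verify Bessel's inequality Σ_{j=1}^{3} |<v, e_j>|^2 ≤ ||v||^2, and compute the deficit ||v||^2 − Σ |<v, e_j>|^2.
Σ |<v, e_j>|^2 = 166/11; ||v||^2 = 18; deficit = 32/11

Write each e_j = u_j / sqrt(<u_j, u_j>) where u_j is the displayed integer vector. Then <v, e_j> = <v, u_j> / sqrt(<u_j, u_j>), so |<v, e_j>|^2 = <v, u_j>^2 / <u_j, u_j>.
Coefficients: <v, e_1> = 2/sqrt(2), <v, e_2> = 4/sqrt(4), <v, e_3> = -20/sqrt(44).
Square and sum: Σ |<v, e_j>|^2 = 166/11.
Compute ||v||^2 = v·v = 18.
Deficit = 18 − 166/11 = 32/11 ≥ 0, confirming Bessel's inequality. (The deficit equals ||v − Σ <v,e_j> e_j||^2, the squared distance from v to span{e_j}.)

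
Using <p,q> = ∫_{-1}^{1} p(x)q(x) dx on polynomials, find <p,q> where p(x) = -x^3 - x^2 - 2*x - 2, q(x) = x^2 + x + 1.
<p,q> = -122/15

Expand the product: p(x)·q(x) = -x^5 - 2*x^4 - 4*x^3 - 5*x^2 - 4*x - 2.
∫_{-1}^{1} of each monomial x^k gives [2/(k+1) if k even, 0 if k odd]. Integrating term-by-term (or equivalently evaluating the antiderivative F(x) = -x^6/6 - 2*x^5/5 - x^4 - 5*x^3/3 - 2*x^2 - 2*x at the endpoints):
  F(1) − F(−1) = -217/30 − (9/10) = -122/15.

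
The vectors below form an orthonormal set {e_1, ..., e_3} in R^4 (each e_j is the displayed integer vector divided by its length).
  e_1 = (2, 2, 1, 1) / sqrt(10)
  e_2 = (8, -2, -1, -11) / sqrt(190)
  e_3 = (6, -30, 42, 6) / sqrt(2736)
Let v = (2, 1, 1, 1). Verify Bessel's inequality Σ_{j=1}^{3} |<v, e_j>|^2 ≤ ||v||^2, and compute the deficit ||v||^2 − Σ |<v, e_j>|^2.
Σ |<v, e_j>|^2 = 27/4; ||v||^2 = 7; deficit = 1/4

Write each e_j = u_j / sqrt(<u_j, u_j>) where u_j is the displayed integer vector. Then <v, e_j> = <v, u_j> / sqrt(<u_j, u_j>), so |<v, e_j>|^2 = <v, u_j>^2 / <u_j, u_j>.
Coefficients: <v, e_1> = 8/sqrt(10), <v, e_2> = 2/sqrt(190), <v, e_3> = 30/sqrt(2736).
Square and sum: Σ |<v, e_j>|^2 = 27/4.
Compute ||v||^2 = v·v = 7.
Deficit = 7 − 27/4 = 1/4 ≥ 0, confirming Bessel's inequality. (The deficit equals ||v − Σ <v,e_j> e_j||^2, the squared distance from v to span{e_j}.)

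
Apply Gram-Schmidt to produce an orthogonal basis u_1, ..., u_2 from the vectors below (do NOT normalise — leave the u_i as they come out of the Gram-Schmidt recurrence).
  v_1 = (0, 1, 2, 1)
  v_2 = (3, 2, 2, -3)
Orthogonal basis:
  u_1 = (0, 1, 2, 1)
  u_2 = (3, 3/2, 1, -7/2)

Apply the Gram-Schmidt recurrence
  u_1 = v_1
  u_i = v_i − Σ_{j<i} ((v_i · u_j) / (u_j · u_j)) · u_j.

Step by step this gives:
  u_1 = (0, 1, 2, 1)
  u_2 = (3, 3/2, 1, -7/2)

Orthogonality check:
  u_2 · u_1 = 0 (should be 0)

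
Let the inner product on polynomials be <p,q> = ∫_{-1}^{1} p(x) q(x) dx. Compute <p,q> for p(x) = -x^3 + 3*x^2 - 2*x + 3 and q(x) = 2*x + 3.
<p,q> = 308/15

Expand the product: p(x)·q(x) = -2*x^4 + 3*x^3 + 5*x^2 + 9.
∫_{-1}^{1} of each monomial x^k gives [2/(k+1) if k even, 0 if k odd]. Integrating term-by-term (or equivalently evaluating the antiderivative F(x) = -2*x^5/5 + 3*x^4/4 + 5*x^3/3 + 9*x at the endpoints):
  F(1) − F(−1) = 661/60 − (-571/60) = 308/15.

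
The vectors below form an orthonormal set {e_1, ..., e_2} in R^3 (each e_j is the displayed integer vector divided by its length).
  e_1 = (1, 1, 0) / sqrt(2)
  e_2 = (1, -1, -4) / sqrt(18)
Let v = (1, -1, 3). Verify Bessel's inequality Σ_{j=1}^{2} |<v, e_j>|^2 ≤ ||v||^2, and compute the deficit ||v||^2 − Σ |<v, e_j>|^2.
Σ |<v, e_j>|^2 = 50/9; ||v||^2 = 11; deficit = 49/9

Write each e_j = u_j / sqrt(<u_j, u_j>) where u_j is the displayed integer vector. Then <v, e_j> = <v, u_j> / sqrt(<u_j, u_j>), so |<v, e_j>|^2 = <v, u_j>^2 / <u_j, u_j>.
Coefficients: <v, e_1> = 0/sqrt(2), <v, e_2> = -10/sqrt(18).
Square and sum: Σ |<v, e_j>|^2 = 50/9.
Compute ||v||^2 = v·v = 11.
Deficit = 11 − 50/9 = 49/9 ≥ 0, confirming Bessel's inequality. (The deficit equals ||v − Σ <v,e_j> e_j||^2, the squared distance from v to span{e_j}.)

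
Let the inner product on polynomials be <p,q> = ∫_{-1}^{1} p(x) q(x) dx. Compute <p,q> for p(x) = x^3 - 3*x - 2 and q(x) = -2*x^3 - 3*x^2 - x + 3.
<p,q> = -32/7

Expand the product: p(x)·q(x) = -2*x^6 - 3*x^5 + 5*x^4 + 16*x^3 + 9*x^2 - 7*x - 6.
∫_{-1}^{1} of each monomial x^k gives [2/(k+1) if k even, 0 if k odd]. Integrating term-by-term (or equivalently evaluating the antiderivative F(x) = -2*x^7/7 - x^6/2 + x^5 + 4*x^4 + 3*x^3 - 7*x^2/2 - 6*x at the endpoints):
  F(1) − F(−1) = -16/7 − (16/7) = -32/7.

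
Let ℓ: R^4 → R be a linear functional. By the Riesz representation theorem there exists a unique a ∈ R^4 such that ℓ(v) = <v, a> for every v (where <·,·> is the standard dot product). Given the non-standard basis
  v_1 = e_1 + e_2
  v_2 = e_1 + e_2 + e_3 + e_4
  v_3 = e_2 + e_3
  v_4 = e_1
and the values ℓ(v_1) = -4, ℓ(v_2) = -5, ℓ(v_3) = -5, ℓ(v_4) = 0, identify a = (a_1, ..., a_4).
a = (0, -4, -1, 0)

Write a = (a_1, ..., a_4) in the standard basis. For each basis vector v_i, ℓ(v_i) = <v_i, a> is a linear equation in the a_j's. Collect the n equations into a matrix system V a = ℓ, where row i of V is v_i (expressed in the standard basis). Since V is invertible (lower-triangular with 1s on the diagonal, up to permutation), solve by back-substitution:
  V =
[[1, 1, 0, 0],
 [1, 1, 1, 1],
 [0, 1, 1, 0],
 [1, 0, 0, 0]]
  V a = (-4, -5, -5, 0)
Solving gives a = (0, -4, -1, 0).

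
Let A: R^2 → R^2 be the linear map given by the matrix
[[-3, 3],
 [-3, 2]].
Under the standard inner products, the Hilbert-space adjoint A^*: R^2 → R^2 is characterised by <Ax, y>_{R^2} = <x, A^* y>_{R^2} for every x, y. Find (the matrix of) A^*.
A^* = A^T =
[[-3, -3],
 [3, 2]]

For real matrices with standard dot products, the defining identity <Ax, y> = <x, A^* y> gives (Ax)^T y = x^T (A^*) y, i.e. x^T A^T y = x^T (A^*) y. Since this holds for all x, y, we must have A^* = A^T. Therefore
A^* =
[[-3, -3],
 [3, 2]].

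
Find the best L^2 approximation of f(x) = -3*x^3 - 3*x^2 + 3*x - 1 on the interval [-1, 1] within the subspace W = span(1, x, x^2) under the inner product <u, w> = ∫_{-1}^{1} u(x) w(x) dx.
g(x) = -3*x^2 + 6*x/5 - 1

The best approximation g ∈ W is the orthogonal projection of f onto W. Writing g = a_0 + a_1 x + a_2 x^2, the coefficients solve the normal equations G · a = b where
  G_{ij} = <φ_i, φ_j> and b_i = <f, φ_i>, with φ_0 = 1, φ_1 = x, φ_2 = x^2.
G =
  [2, 0, 2/3]
  [0, 2/3, 0]
  [2/3, 0, 2/5],
b = (-4, 4/5, -28/15).
Solving gives a_0 = -1, a_1 = 6/5, a_2 = -3, so
  g(x) = -3*x^2 + 6*x/5 - 1.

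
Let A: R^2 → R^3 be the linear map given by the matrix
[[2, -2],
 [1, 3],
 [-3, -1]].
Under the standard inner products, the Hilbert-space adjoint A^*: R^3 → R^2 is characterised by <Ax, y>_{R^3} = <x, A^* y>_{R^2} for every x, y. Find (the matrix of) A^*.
A^* = A^T =
[[2, 1, -3],
 [-2, 3, -1]]

For real matrices with standard dot products, the defining identity <Ax, y> = <x, A^* y> gives (Ax)^T y = x^T (A^*) y, i.e. x^T A^T y = x^T (A^*) y. Since this holds for all x, y, we must have A^* = A^T. Therefore
A^* =
[[2, 1, -3],
 [-2, 3, -1]].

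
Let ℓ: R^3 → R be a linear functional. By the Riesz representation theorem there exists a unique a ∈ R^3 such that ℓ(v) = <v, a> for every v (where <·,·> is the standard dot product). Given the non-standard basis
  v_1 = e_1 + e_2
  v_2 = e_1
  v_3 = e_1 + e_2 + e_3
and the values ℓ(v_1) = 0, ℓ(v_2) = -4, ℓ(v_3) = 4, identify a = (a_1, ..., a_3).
a = (-4, 4, 4)

Write a = (a_1, ..., a_3) in the standard basis. For each basis vector v_i, ℓ(v_i) = <v_i, a> is a linear equation in the a_j's. Collect the n equations into a matrix system V a = ℓ, where row i of V is v_i (expressed in the standard basis). Since V is invertible (lower-triangular with 1s on the diagonal, up to permutation), solve by back-substitution:
  V =
[[1, 1, 0],
 [1, 0, 0],
 [1, 1, 1]]
  V a = (0, -4, 4)
Solving gives a = (-4, 4, 4).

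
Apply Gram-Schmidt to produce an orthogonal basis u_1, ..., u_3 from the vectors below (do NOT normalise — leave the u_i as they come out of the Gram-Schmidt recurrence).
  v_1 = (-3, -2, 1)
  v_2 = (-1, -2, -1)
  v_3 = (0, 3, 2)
Orthogonal basis:
  u_1 = (-3, -2, 1)
  u_2 = (2/7, -8/7, -10/7)
  u_3 = (-1/3, 1/3, -1/3)

Apply the Gram-Schmidt recurrence
  u_1 = v_1
  u_i = v_i − Σ_{j<i} ((v_i · u_j) / (u_j · u_j)) · u_j.

Step by step this gives:
  u_1 = (-3, -2, 1)
  u_2 = (2/7, -8/7, -10/7)
  u_3 = (-1/3, 1/3, -1/3)

Orthogonality check:
  u_2 · u_1 = 0 (should be 0)
  u_3 · u_1 = 0 (should be 0)
  u_3 · u_2 = 0 (should be 0)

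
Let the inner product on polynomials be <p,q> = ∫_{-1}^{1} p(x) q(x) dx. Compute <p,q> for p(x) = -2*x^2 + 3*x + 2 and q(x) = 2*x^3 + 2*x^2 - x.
<p,q> = 22/15

Expand the product: p(x)·q(x) = -4*x^5 + 2*x^4 + 12*x^3 + x^2 - 2*x.
∫_{-1}^{1} of each monomial x^k gives [2/(k+1) if k even, 0 if k odd]. Integrating term-by-term (or equivalently evaluating the antiderivative F(x) = -2*x^6/3 + 2*x^5/5 + 3*x^4 + x^3/3 - x^2 at the endpoints):
  F(1) − F(−1) = 31/15 − (3/5) = 22/15.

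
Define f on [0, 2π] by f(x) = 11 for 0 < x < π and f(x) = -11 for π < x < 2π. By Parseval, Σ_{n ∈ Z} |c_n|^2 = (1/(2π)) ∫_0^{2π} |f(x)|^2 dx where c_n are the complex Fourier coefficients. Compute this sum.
Σ |c_n|^2 = 121

Parseval equates the L^2 energy of f (normalised by 1/(2π)) with the ℓ^2 sum of its Fourier coefficients: (1/(2π)) ∫_0^{2π} |f|^2 = Σ |c_n|^2.
Compute the left side: (1/(2π)) [∫_0^π 11^2 dx + ∫_π^{2π} (-11)^2 dx] = (1/(2π)) · (121π + 121π) = (121 + 121)/2 = 121.
So Σ_{n ∈ Z} |c_n|^2 = 121.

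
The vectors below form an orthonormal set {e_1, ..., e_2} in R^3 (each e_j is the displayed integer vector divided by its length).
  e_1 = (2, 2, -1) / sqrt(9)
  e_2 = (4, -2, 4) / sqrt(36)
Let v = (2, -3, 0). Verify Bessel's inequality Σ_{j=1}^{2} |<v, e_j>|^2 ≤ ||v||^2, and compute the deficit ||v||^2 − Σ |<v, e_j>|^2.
Σ |<v, e_j>|^2 = 53/9; ||v||^2 = 13; deficit = 64/9

Write each e_j = u_j / sqrt(<u_j, u_j>) where u_j is the displayed integer vector. Then <v, e_j> = <v, u_j> / sqrt(<u_j, u_j>), so |<v, e_j>|^2 = <v, u_j>^2 / <u_j, u_j>.
Coefficients: <v, e_1> = -2/sqrt(9), <v, e_2> = 14/sqrt(36).
Square and sum: Σ |<v, e_j>|^2 = 53/9.
Compute ||v||^2 = v·v = 13.
Deficit = 13 − 53/9 = 64/9 ≥ 0, confirming Bessel's inequality. (The deficit equals ||v − Σ <v,e_j> e_j||^2, the squared distance from v to span{e_j}.)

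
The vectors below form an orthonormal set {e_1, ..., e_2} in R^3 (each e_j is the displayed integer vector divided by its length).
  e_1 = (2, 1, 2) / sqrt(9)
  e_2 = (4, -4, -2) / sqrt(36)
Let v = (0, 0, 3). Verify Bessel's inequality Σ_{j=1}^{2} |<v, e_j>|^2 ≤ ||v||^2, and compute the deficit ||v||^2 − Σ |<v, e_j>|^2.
Σ |<v, e_j>|^2 = 5; ||v||^2 = 9; deficit = 4

Write each e_j = u_j / sqrt(<u_j, u_j>) where u_j is the displayed integer vector. Then <v, e_j> = <v, u_j> / sqrt(<u_j, u_j>), so |<v, e_j>|^2 = <v, u_j>^2 / <u_j, u_j>.
Coefficients: <v, e_1> = 6/sqrt(9), <v, e_2> = -6/sqrt(36).
Square and sum: Σ |<v, e_j>|^2 = 5.
Compute ||v||^2 = v·v = 9.
Deficit = 9 − 5 = 4 ≥ 0, confirming Bessel's inequality. (The deficit equals ||v − Σ <v,e_j> e_j||^2, the squared distance from v to span{e_j}.)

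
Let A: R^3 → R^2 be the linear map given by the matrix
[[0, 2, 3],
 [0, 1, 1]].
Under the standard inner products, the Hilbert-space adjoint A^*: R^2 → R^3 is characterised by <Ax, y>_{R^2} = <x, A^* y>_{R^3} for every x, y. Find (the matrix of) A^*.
A^* = A^T =
[[0, 0],
 [2, 1],
 [3, 1]]

For real matrices with standard dot products, the defining identity <Ax, y> = <x, A^* y> gives (Ax)^T y = x^T (A^*) y, i.e. x^T A^T y = x^T (A^*) y. Since this holds for all x, y, we must have A^* = A^T. Therefore
A^* =
[[0, 0],
 [2, 1],
 [3, 1]].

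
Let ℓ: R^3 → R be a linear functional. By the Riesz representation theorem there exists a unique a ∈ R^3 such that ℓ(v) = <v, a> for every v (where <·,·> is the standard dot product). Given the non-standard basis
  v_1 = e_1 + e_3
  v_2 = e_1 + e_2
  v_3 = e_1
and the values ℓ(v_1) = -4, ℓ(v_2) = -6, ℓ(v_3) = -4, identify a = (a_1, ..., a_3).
a = (-4, -2, 0)

Write a = (a_1, ..., a_3) in the standard basis. For each basis vector v_i, ℓ(v_i) = <v_i, a> is a linear equation in the a_j's. Collect the n equations into a matrix system V a = ℓ, where row i of V is v_i (expressed in the standard basis). Since V is invertible (lower-triangular with 1s on the diagonal, up to permutation), solve by back-substitution:
  V =
[[1, 0, 1],
 [1, 1, 0],
 [1, 0, 0]]
  V a = (-4, -6, -4)
Solving gives a = (-4, -2, 0).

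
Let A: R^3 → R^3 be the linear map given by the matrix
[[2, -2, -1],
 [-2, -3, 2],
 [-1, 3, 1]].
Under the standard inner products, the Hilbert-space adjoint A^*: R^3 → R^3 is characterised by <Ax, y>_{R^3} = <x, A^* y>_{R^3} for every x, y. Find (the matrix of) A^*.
A^* = A^T =
[[2, -2, -1],
 [-2, -3, 3],
 [-1, 2, 1]]

For real matrices with standard dot products, the defining identity <Ax, y> = <x, A^* y> gives (Ax)^T y = x^T (A^*) y, i.e. x^T A^T y = x^T (A^*) y. Since this holds for all x, y, we must have A^* = A^T. Therefore
A^* =
[[2, -2, -1],
 [-2, -3, 3],
 [-1, 2, 1]].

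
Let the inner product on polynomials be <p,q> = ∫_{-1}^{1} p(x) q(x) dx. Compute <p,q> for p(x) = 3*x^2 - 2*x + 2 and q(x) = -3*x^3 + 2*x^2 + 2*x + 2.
<p,q> = 84/5

Expand the product: p(x)·q(x) = -9*x^5 + 12*x^4 - 4*x^3 + 6*x^2 + 4.
∫_{-1}^{1} of each monomial x^k gives [2/(k+1) if k even, 0 if k odd]. Integrating term-by-term (or equivalently evaluating the antiderivative F(x) = -3*x^6/2 + 12*x^5/5 - x^4 + 2*x^3 + 4*x at the endpoints):
  F(1) − F(−1) = 59/10 − (-109/10) = 84/5.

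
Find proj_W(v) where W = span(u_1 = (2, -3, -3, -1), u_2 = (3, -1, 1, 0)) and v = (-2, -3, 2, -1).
proj_W(v) = (-57/217, 5/217, -41/217, -6/217)

Set up U = [u_1 | ... | u_2] ∈ R^(4×2). The projector onto W = col(U) is P = U (U^T U)^(-1) U^T.
Compute U^T U =
  [23, 6]
  [6, 11],
and U^T v = (0, -1).
Solve U^T U · c = U^T v for the coefficients: c = (6/217, -23/217). The projection is proj_W(v) = U c.
Check: (v - proj_W(v)) · u_1 = 0  (should be 0).
Check: (v - proj_W(v)) · u_2 = 0  (should be 0).
Result: proj_W(v) = (-57/217, 5/217, -41/217, -6/217).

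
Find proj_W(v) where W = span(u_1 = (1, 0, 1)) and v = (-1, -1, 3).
proj_W(v) = (1, 0, 1)

Set up U = [u_1 | ... | u_1] ∈ R^(3×1). The projector onto W = col(U) is P = U (U^T U)^(-1) U^T.
Compute U^T U =
  [2],
and U^T v = (2).
Solve U^T U · c = U^T v for the coefficients: c = (1). The projection is proj_W(v) = U c.
Check: (v - proj_W(v)) · u_1 = 0  (should be 0).
Result: proj_W(v) = (1, 0, 1).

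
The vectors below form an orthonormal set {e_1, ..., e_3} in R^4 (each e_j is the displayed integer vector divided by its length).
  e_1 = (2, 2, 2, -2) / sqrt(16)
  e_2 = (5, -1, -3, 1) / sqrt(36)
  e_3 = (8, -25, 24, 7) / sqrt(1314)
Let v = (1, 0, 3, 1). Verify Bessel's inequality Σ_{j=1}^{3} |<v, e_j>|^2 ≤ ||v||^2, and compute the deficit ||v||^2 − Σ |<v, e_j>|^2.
Σ |<v, e_j>|^2 = 603/73; ||v||^2 = 11; deficit = 200/73

Write each e_j = u_j / sqrt(<u_j, u_j>) where u_j is the displayed integer vector. Then <v, e_j> = <v, u_j> / sqrt(<u_j, u_j>), so |<v, e_j>|^2 = <v, u_j>^2 / <u_j, u_j>.
Coefficients: <v, e_1> = 6/sqrt(16), <v, e_2> = -3/sqrt(36), <v, e_3> = 87/sqrt(1314).
Square and sum: Σ |<v, e_j>|^2 = 603/73.
Compute ||v||^2 = v·v = 11.
Deficit = 11 − 603/73 = 200/73 ≥ 0, confirming Bessel's inequality. (The deficit equals ||v − Σ <v,e_j> e_j||^2, the squared distance from v to span{e_j}.)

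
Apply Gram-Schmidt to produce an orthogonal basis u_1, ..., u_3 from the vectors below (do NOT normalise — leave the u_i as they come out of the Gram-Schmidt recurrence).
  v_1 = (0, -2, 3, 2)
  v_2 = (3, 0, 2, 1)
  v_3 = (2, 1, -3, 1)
Orthogonal basis:
  u_1 = (0, -2, 3, 2)
  u_2 = (3, 16/17, 10/17, 1/17)
  u_3 = (27/58, -47/87, -149/87, 353/174)

Apply the Gram-Schmidt recurrence
  u_1 = v_1
  u_i = v_i − Σ_{j<i} ((v_i · u_j) / (u_j · u_j)) · u_j.

Step by step this gives:
  u_1 = (0, -2, 3, 2)
  u_2 = (3, 16/17, 10/17, 1/17)
  u_3 = (27/58, -47/87, -149/87, 353/174)

Orthogonality check:
  u_2 · u_1 = 0 (should be 0)
  u_3 · u_1 = 0 (should be 0)
  u_3 · u_2 = 0 (should be 0)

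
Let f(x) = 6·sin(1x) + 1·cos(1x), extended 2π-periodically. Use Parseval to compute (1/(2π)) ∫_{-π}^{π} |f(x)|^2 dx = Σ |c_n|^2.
Σ |c_n|^2 = 37/2

Expand |f|^2 and use orthogonality of {sin(nx), cos(mx)} on [-π, π]:
  ∫_{-π}^{π} sin(nx)^2 dx = π, ∫ cos(mx)^2 dx = π, and cross terms integrate to 0.
So ∫_{-π}^{π} f(x)^2 dx = 6^2 · π + 1^2 · π = (36 + 1)π.
Divide by 2π: (36 + 1)/2 = 37/2.
By Parseval, this equals Σ |c_n|^2.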